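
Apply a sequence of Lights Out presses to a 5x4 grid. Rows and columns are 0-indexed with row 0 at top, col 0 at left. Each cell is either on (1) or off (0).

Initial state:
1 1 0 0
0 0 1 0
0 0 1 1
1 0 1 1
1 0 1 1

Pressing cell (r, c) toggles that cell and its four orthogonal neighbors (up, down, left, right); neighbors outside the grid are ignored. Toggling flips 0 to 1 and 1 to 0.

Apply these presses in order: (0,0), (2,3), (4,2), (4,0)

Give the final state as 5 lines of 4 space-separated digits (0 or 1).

After press 1 at (0,0):
0 0 0 0
1 0 1 0
0 0 1 1
1 0 1 1
1 0 1 1

After press 2 at (2,3):
0 0 0 0
1 0 1 1
0 0 0 0
1 0 1 0
1 0 1 1

After press 3 at (4,2):
0 0 0 0
1 0 1 1
0 0 0 0
1 0 0 0
1 1 0 0

After press 4 at (4,0):
0 0 0 0
1 0 1 1
0 0 0 0
0 0 0 0
0 0 0 0

Answer: 0 0 0 0
1 0 1 1
0 0 0 0
0 0 0 0
0 0 0 0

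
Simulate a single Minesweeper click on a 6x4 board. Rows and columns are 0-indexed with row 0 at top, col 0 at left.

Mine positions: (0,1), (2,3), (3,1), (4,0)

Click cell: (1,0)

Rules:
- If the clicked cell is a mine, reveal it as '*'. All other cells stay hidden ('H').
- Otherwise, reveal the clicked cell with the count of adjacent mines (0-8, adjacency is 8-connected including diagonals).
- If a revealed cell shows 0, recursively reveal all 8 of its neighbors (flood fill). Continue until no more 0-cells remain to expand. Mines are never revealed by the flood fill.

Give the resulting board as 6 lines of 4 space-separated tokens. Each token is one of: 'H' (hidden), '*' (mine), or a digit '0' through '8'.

H H H H
1 H H H
H H H H
H H H H
H H H H
H H H H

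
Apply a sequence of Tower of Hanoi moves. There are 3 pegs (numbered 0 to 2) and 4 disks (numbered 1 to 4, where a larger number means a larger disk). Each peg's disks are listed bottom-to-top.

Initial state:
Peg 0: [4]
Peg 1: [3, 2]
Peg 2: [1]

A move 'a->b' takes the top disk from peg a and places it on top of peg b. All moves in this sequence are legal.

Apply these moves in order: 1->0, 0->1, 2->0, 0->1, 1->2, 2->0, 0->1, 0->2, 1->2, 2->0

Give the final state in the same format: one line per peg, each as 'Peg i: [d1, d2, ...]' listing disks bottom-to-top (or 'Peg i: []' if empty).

After move 1 (1->0):
Peg 0: [4, 2]
Peg 1: [3]
Peg 2: [1]

After move 2 (0->1):
Peg 0: [4]
Peg 1: [3, 2]
Peg 2: [1]

After move 3 (2->0):
Peg 0: [4, 1]
Peg 1: [3, 2]
Peg 2: []

After move 4 (0->1):
Peg 0: [4]
Peg 1: [3, 2, 1]
Peg 2: []

After move 5 (1->2):
Peg 0: [4]
Peg 1: [3, 2]
Peg 2: [1]

After move 6 (2->0):
Peg 0: [4, 1]
Peg 1: [3, 2]
Peg 2: []

After move 7 (0->1):
Peg 0: [4]
Peg 1: [3, 2, 1]
Peg 2: []

After move 8 (0->2):
Peg 0: []
Peg 1: [3, 2, 1]
Peg 2: [4]

After move 9 (1->2):
Peg 0: []
Peg 1: [3, 2]
Peg 2: [4, 1]

After move 10 (2->0):
Peg 0: [1]
Peg 1: [3, 2]
Peg 2: [4]

Answer: Peg 0: [1]
Peg 1: [3, 2]
Peg 2: [4]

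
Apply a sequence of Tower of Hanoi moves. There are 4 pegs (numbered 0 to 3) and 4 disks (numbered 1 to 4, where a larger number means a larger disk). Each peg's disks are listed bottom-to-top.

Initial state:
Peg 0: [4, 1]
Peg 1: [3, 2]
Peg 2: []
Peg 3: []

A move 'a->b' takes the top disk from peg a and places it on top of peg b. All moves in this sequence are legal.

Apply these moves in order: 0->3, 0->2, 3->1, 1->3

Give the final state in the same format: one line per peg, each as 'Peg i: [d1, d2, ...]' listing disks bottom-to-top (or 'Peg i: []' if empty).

After move 1 (0->3):
Peg 0: [4]
Peg 1: [3, 2]
Peg 2: []
Peg 3: [1]

After move 2 (0->2):
Peg 0: []
Peg 1: [3, 2]
Peg 2: [4]
Peg 3: [1]

After move 3 (3->1):
Peg 0: []
Peg 1: [3, 2, 1]
Peg 2: [4]
Peg 3: []

After move 4 (1->3):
Peg 0: []
Peg 1: [3, 2]
Peg 2: [4]
Peg 3: [1]

Answer: Peg 0: []
Peg 1: [3, 2]
Peg 2: [4]
Peg 3: [1]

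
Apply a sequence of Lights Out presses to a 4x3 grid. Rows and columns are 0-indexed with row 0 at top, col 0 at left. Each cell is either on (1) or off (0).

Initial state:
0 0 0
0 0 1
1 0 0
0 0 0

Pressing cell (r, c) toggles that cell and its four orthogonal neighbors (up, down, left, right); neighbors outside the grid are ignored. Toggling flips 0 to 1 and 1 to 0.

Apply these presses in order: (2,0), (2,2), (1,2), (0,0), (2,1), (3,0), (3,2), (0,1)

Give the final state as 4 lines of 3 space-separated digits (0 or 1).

After press 1 at (2,0):
0 0 0
1 0 1
0 1 0
1 0 0

After press 2 at (2,2):
0 0 0
1 0 0
0 0 1
1 0 1

After press 3 at (1,2):
0 0 1
1 1 1
0 0 0
1 0 1

After press 4 at (0,0):
1 1 1
0 1 1
0 0 0
1 0 1

After press 5 at (2,1):
1 1 1
0 0 1
1 1 1
1 1 1

After press 6 at (3,0):
1 1 1
0 0 1
0 1 1
0 0 1

After press 7 at (3,2):
1 1 1
0 0 1
0 1 0
0 1 0

After press 8 at (0,1):
0 0 0
0 1 1
0 1 0
0 1 0

Answer: 0 0 0
0 1 1
0 1 0
0 1 0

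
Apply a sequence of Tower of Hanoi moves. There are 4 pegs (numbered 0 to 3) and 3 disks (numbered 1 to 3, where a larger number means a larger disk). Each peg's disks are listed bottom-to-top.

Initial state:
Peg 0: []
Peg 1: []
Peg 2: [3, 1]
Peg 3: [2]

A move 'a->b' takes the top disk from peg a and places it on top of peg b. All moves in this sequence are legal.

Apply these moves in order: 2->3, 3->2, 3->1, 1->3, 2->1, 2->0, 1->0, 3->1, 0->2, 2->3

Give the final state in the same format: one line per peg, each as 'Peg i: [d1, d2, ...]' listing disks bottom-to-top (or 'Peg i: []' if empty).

After move 1 (2->3):
Peg 0: []
Peg 1: []
Peg 2: [3]
Peg 3: [2, 1]

After move 2 (3->2):
Peg 0: []
Peg 1: []
Peg 2: [3, 1]
Peg 3: [2]

After move 3 (3->1):
Peg 0: []
Peg 1: [2]
Peg 2: [3, 1]
Peg 3: []

After move 4 (1->3):
Peg 0: []
Peg 1: []
Peg 2: [3, 1]
Peg 3: [2]

After move 5 (2->1):
Peg 0: []
Peg 1: [1]
Peg 2: [3]
Peg 3: [2]

After move 6 (2->0):
Peg 0: [3]
Peg 1: [1]
Peg 2: []
Peg 3: [2]

After move 7 (1->0):
Peg 0: [3, 1]
Peg 1: []
Peg 2: []
Peg 3: [2]

After move 8 (3->1):
Peg 0: [3, 1]
Peg 1: [2]
Peg 2: []
Peg 3: []

After move 9 (0->2):
Peg 0: [3]
Peg 1: [2]
Peg 2: [1]
Peg 3: []

After move 10 (2->3):
Peg 0: [3]
Peg 1: [2]
Peg 2: []
Peg 3: [1]

Answer: Peg 0: [3]
Peg 1: [2]
Peg 2: []
Peg 3: [1]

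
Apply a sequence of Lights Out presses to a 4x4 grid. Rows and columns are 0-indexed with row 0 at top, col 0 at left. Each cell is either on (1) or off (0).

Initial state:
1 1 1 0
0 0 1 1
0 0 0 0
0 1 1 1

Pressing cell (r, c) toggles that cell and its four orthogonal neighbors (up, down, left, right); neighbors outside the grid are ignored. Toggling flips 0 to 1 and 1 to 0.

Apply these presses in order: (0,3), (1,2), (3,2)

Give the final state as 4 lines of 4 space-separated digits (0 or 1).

Answer: 1 1 1 1
0 1 0 1
0 0 0 0
0 0 0 0

Derivation:
After press 1 at (0,3):
1 1 0 1
0 0 1 0
0 0 0 0
0 1 1 1

After press 2 at (1,2):
1 1 1 1
0 1 0 1
0 0 1 0
0 1 1 1

After press 3 at (3,2):
1 1 1 1
0 1 0 1
0 0 0 0
0 0 0 0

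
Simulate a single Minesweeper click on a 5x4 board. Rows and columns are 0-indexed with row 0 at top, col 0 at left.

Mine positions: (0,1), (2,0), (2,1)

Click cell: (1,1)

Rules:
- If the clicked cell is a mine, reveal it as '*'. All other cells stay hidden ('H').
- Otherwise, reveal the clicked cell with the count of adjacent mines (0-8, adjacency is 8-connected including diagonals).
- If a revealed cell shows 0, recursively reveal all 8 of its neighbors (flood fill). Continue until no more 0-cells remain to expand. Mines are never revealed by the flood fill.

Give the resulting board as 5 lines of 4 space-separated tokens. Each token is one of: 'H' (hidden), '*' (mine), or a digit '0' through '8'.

H H H H
H 3 H H
H H H H
H H H H
H H H H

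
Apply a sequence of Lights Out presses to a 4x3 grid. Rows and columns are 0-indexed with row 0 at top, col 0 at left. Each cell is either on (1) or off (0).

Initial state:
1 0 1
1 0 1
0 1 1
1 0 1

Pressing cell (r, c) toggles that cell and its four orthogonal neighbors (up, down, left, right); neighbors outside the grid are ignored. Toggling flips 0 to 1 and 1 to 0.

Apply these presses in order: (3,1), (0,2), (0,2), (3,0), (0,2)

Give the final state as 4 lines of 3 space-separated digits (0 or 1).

After press 1 at (3,1):
1 0 1
1 0 1
0 0 1
0 1 0

After press 2 at (0,2):
1 1 0
1 0 0
0 0 1
0 1 0

After press 3 at (0,2):
1 0 1
1 0 1
0 0 1
0 1 0

After press 4 at (3,0):
1 0 1
1 0 1
1 0 1
1 0 0

After press 5 at (0,2):
1 1 0
1 0 0
1 0 1
1 0 0

Answer: 1 1 0
1 0 0
1 0 1
1 0 0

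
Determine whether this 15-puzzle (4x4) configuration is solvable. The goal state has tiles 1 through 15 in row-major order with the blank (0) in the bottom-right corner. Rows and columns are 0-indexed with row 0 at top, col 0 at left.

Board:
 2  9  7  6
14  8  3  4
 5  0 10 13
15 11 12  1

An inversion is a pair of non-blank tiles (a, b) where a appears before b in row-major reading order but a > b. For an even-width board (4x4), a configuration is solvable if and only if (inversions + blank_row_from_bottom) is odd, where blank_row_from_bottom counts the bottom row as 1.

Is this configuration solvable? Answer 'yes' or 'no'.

Answer: no

Derivation:
Inversions: 42
Blank is in row 2 (0-indexed from top), which is row 2 counting from the bottom (bottom = 1).
42 + 2 = 44, which is even, so the puzzle is not solvable.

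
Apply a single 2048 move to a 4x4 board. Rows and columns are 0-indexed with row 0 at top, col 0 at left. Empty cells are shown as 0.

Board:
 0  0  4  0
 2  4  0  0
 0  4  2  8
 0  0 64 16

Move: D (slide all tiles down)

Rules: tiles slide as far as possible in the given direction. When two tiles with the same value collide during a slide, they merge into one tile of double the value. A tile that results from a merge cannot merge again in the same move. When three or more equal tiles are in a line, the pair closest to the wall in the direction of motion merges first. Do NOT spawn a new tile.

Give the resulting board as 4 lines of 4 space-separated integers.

Answer:  0  0  0  0
 0  0  4  0
 0  0  2  8
 2  8 64 16

Derivation:
Slide down:
col 0: [0, 2, 0, 0] -> [0, 0, 0, 2]
col 1: [0, 4, 4, 0] -> [0, 0, 0, 8]
col 2: [4, 0, 2, 64] -> [0, 4, 2, 64]
col 3: [0, 0, 8, 16] -> [0, 0, 8, 16]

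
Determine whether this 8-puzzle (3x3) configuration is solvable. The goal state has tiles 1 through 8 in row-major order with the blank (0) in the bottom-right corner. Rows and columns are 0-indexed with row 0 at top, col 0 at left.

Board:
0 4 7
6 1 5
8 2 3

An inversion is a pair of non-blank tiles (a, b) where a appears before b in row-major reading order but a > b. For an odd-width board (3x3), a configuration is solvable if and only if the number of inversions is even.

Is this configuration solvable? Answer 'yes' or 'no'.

Answer: yes

Derivation:
Inversions (pairs i<j in row-major order where tile[i] > tile[j] > 0): 16
16 is even, so the puzzle is solvable.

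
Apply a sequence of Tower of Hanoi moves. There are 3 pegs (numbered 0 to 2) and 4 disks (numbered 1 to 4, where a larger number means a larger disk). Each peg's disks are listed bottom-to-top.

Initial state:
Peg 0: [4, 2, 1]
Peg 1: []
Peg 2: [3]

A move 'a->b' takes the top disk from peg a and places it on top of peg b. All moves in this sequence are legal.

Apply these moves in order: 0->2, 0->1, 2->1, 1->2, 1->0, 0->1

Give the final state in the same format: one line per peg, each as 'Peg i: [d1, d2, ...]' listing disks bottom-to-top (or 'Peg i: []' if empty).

Answer: Peg 0: [4]
Peg 1: [2]
Peg 2: [3, 1]

Derivation:
After move 1 (0->2):
Peg 0: [4, 2]
Peg 1: []
Peg 2: [3, 1]

After move 2 (0->1):
Peg 0: [4]
Peg 1: [2]
Peg 2: [3, 1]

After move 3 (2->1):
Peg 0: [4]
Peg 1: [2, 1]
Peg 2: [3]

After move 4 (1->2):
Peg 0: [4]
Peg 1: [2]
Peg 2: [3, 1]

After move 5 (1->0):
Peg 0: [4, 2]
Peg 1: []
Peg 2: [3, 1]

After move 6 (0->1):
Peg 0: [4]
Peg 1: [2]
Peg 2: [3, 1]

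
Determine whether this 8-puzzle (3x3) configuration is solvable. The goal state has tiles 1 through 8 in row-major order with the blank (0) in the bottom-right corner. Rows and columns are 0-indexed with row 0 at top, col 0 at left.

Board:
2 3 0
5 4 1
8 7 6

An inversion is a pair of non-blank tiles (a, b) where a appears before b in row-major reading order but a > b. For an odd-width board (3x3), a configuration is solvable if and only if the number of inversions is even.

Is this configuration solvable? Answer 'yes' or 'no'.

Inversions (pairs i<j in row-major order where tile[i] > tile[j] > 0): 8
8 is even, so the puzzle is solvable.

Answer: yes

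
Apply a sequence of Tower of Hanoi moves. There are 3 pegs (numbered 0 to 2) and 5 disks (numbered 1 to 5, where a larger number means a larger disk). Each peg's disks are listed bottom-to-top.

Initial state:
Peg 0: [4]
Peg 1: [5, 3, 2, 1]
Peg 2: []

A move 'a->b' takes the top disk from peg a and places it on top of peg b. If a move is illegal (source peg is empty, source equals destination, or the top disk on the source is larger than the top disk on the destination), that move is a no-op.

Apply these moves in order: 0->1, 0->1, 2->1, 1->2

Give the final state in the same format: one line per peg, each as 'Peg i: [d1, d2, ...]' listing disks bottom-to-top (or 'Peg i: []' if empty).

After move 1 (0->1):
Peg 0: [4]
Peg 1: [5, 3, 2, 1]
Peg 2: []

After move 2 (0->1):
Peg 0: [4]
Peg 1: [5, 3, 2, 1]
Peg 2: []

After move 3 (2->1):
Peg 0: [4]
Peg 1: [5, 3, 2, 1]
Peg 2: []

After move 4 (1->2):
Peg 0: [4]
Peg 1: [5, 3, 2]
Peg 2: [1]

Answer: Peg 0: [4]
Peg 1: [5, 3, 2]
Peg 2: [1]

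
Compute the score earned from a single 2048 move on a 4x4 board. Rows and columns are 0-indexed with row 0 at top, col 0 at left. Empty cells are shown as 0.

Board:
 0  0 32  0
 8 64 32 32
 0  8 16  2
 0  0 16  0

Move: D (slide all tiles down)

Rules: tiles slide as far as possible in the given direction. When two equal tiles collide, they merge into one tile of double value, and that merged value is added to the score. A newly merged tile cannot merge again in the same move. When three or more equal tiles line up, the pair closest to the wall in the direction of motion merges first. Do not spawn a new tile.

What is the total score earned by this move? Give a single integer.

Answer: 96

Derivation:
Slide down:
col 0: [0, 8, 0, 0] -> [0, 0, 0, 8]  score +0 (running 0)
col 1: [0, 64, 8, 0] -> [0, 0, 64, 8]  score +0 (running 0)
col 2: [32, 32, 16, 16] -> [0, 0, 64, 32]  score +96 (running 96)
col 3: [0, 32, 2, 0] -> [0, 0, 32, 2]  score +0 (running 96)
Board after move:
 0  0  0  0
 0  0  0  0
 0 64 64 32
 8  8 32  2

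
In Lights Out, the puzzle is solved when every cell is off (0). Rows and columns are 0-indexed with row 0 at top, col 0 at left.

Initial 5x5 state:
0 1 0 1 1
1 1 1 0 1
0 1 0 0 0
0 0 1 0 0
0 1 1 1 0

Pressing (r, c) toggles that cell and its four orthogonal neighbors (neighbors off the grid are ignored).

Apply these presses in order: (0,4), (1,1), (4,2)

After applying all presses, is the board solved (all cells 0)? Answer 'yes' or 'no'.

Answer: yes

Derivation:
After press 1 at (0,4):
0 1 0 0 0
1 1 1 0 0
0 1 0 0 0
0 0 1 0 0
0 1 1 1 0

After press 2 at (1,1):
0 0 0 0 0
0 0 0 0 0
0 0 0 0 0
0 0 1 0 0
0 1 1 1 0

After press 3 at (4,2):
0 0 0 0 0
0 0 0 0 0
0 0 0 0 0
0 0 0 0 0
0 0 0 0 0

Lights still on: 0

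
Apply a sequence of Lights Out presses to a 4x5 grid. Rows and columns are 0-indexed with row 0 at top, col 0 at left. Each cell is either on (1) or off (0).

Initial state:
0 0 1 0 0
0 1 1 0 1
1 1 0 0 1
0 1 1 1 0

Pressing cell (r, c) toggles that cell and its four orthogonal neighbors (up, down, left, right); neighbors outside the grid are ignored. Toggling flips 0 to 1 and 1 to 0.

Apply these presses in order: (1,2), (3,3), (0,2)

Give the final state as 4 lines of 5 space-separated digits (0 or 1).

Answer: 0 1 1 1 0
0 0 1 1 1
1 1 1 1 1
0 1 0 0 1

Derivation:
After press 1 at (1,2):
0 0 0 0 0
0 0 0 1 1
1 1 1 0 1
0 1 1 1 0

After press 2 at (3,3):
0 0 0 0 0
0 0 0 1 1
1 1 1 1 1
0 1 0 0 1

After press 3 at (0,2):
0 1 1 1 0
0 0 1 1 1
1 1 1 1 1
0 1 0 0 1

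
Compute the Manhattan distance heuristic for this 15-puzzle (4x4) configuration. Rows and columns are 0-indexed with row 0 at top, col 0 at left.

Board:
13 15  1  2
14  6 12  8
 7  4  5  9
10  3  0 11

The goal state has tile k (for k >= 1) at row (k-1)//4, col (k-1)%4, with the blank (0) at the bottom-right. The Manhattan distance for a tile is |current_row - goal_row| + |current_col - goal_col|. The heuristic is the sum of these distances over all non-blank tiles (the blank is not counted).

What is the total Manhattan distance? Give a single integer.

Tile 13: at (0,0), goal (3,0), distance |0-3|+|0-0| = 3
Tile 15: at (0,1), goal (3,2), distance |0-3|+|1-2| = 4
Tile 1: at (0,2), goal (0,0), distance |0-0|+|2-0| = 2
Tile 2: at (0,3), goal (0,1), distance |0-0|+|3-1| = 2
Tile 14: at (1,0), goal (3,1), distance |1-3|+|0-1| = 3
Tile 6: at (1,1), goal (1,1), distance |1-1|+|1-1| = 0
Tile 12: at (1,2), goal (2,3), distance |1-2|+|2-3| = 2
Tile 8: at (1,3), goal (1,3), distance |1-1|+|3-3| = 0
Tile 7: at (2,0), goal (1,2), distance |2-1|+|0-2| = 3
Tile 4: at (2,1), goal (0,3), distance |2-0|+|1-3| = 4
Tile 5: at (2,2), goal (1,0), distance |2-1|+|2-0| = 3
Tile 9: at (2,3), goal (2,0), distance |2-2|+|3-0| = 3
Tile 10: at (3,0), goal (2,1), distance |3-2|+|0-1| = 2
Tile 3: at (3,1), goal (0,2), distance |3-0|+|1-2| = 4
Tile 11: at (3,3), goal (2,2), distance |3-2|+|3-2| = 2
Sum: 3 + 4 + 2 + 2 + 3 + 0 + 2 + 0 + 3 + 4 + 3 + 3 + 2 + 4 + 2 = 37

Answer: 37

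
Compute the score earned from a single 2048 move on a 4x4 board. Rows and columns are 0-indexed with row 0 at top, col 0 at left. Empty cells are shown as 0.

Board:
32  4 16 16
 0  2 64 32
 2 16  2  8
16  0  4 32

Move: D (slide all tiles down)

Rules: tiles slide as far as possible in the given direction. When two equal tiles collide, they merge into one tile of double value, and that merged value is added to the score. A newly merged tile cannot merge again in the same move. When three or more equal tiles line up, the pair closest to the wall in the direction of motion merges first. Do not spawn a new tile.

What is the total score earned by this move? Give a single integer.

Answer: 0

Derivation:
Slide down:
col 0: [32, 0, 2, 16] -> [0, 32, 2, 16]  score +0 (running 0)
col 1: [4, 2, 16, 0] -> [0, 4, 2, 16]  score +0 (running 0)
col 2: [16, 64, 2, 4] -> [16, 64, 2, 4]  score +0 (running 0)
col 3: [16, 32, 8, 32] -> [16, 32, 8, 32]  score +0 (running 0)
Board after move:
 0  0 16 16
32  4 64 32
 2  2  2  8
16 16  4 32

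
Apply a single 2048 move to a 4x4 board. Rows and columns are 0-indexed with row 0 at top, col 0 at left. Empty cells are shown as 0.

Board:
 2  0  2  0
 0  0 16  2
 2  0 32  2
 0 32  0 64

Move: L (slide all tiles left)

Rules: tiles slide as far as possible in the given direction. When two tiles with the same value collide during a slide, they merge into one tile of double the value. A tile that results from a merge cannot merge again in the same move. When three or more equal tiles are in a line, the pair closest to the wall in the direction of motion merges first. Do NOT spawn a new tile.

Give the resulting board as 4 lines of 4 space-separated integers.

Answer:  4  0  0  0
16  2  0  0
 2 32  2  0
32 64  0  0

Derivation:
Slide left:
row 0: [2, 0, 2, 0] -> [4, 0, 0, 0]
row 1: [0, 0, 16, 2] -> [16, 2, 0, 0]
row 2: [2, 0, 32, 2] -> [2, 32, 2, 0]
row 3: [0, 32, 0, 64] -> [32, 64, 0, 0]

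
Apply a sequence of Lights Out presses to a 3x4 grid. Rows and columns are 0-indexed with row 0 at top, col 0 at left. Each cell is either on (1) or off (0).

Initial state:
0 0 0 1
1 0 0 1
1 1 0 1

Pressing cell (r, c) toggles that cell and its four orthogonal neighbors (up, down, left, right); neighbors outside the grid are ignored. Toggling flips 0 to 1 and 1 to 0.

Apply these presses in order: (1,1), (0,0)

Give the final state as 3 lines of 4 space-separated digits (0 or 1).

Answer: 1 0 0 1
1 1 1 1
1 0 0 1

Derivation:
After press 1 at (1,1):
0 1 0 1
0 1 1 1
1 0 0 1

After press 2 at (0,0):
1 0 0 1
1 1 1 1
1 0 0 1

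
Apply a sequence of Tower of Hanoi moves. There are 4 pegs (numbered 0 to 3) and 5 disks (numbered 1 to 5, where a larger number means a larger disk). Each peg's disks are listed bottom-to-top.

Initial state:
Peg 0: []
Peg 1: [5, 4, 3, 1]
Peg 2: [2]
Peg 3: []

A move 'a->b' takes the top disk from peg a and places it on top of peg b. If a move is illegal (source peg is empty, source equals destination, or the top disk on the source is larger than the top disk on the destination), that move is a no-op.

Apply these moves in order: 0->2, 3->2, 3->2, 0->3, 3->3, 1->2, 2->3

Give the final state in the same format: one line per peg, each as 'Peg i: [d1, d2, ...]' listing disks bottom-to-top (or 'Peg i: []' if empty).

Answer: Peg 0: []
Peg 1: [5, 4, 3]
Peg 2: [2]
Peg 3: [1]

Derivation:
After move 1 (0->2):
Peg 0: []
Peg 1: [5, 4, 3, 1]
Peg 2: [2]
Peg 3: []

After move 2 (3->2):
Peg 0: []
Peg 1: [5, 4, 3, 1]
Peg 2: [2]
Peg 3: []

After move 3 (3->2):
Peg 0: []
Peg 1: [5, 4, 3, 1]
Peg 2: [2]
Peg 3: []

After move 4 (0->3):
Peg 0: []
Peg 1: [5, 4, 3, 1]
Peg 2: [2]
Peg 3: []

After move 5 (3->3):
Peg 0: []
Peg 1: [5, 4, 3, 1]
Peg 2: [2]
Peg 3: []

After move 6 (1->2):
Peg 0: []
Peg 1: [5, 4, 3]
Peg 2: [2, 1]
Peg 3: []

After move 7 (2->3):
Peg 0: []
Peg 1: [5, 4, 3]
Peg 2: [2]
Peg 3: [1]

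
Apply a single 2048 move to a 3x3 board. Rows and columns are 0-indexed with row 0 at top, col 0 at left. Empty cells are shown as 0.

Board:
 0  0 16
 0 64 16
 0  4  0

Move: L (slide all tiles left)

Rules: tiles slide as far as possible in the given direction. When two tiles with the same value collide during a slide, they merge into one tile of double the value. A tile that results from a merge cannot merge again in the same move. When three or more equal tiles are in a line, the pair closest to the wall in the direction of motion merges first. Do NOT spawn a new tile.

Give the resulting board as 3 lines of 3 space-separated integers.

Slide left:
row 0: [0, 0, 16] -> [16, 0, 0]
row 1: [0, 64, 16] -> [64, 16, 0]
row 2: [0, 4, 0] -> [4, 0, 0]

Answer: 16  0  0
64 16  0
 4  0  0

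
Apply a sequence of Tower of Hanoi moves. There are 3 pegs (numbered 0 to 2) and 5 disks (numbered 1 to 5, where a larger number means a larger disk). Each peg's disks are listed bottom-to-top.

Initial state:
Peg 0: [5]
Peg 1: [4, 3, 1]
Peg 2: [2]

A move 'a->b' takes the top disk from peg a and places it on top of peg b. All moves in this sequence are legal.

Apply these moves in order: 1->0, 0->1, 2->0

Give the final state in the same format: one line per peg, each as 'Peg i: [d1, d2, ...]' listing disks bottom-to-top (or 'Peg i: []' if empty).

Answer: Peg 0: [5, 2]
Peg 1: [4, 3, 1]
Peg 2: []

Derivation:
After move 1 (1->0):
Peg 0: [5, 1]
Peg 1: [4, 3]
Peg 2: [2]

After move 2 (0->1):
Peg 0: [5]
Peg 1: [4, 3, 1]
Peg 2: [2]

After move 3 (2->0):
Peg 0: [5, 2]
Peg 1: [4, 3, 1]
Peg 2: []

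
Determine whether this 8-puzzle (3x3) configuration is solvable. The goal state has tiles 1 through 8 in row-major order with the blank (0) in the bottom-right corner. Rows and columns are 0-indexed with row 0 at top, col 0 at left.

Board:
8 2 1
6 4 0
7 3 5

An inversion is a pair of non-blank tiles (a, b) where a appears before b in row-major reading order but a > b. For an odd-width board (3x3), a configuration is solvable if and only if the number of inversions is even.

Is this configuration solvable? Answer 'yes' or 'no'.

Answer: yes

Derivation:
Inversions (pairs i<j in row-major order where tile[i] > tile[j] > 0): 14
14 is even, so the puzzle is solvable.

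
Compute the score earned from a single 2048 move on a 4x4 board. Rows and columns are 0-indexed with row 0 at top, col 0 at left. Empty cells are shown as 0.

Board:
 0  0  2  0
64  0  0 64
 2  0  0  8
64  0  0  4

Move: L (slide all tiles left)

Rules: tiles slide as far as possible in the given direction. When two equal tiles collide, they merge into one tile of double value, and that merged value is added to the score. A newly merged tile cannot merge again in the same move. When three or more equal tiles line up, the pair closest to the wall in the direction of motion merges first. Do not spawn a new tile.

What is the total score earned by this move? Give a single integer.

Answer: 128

Derivation:
Slide left:
row 0: [0, 0, 2, 0] -> [2, 0, 0, 0]  score +0 (running 0)
row 1: [64, 0, 0, 64] -> [128, 0, 0, 0]  score +128 (running 128)
row 2: [2, 0, 0, 8] -> [2, 8, 0, 0]  score +0 (running 128)
row 3: [64, 0, 0, 4] -> [64, 4, 0, 0]  score +0 (running 128)
Board after move:
  2   0   0   0
128   0   0   0
  2   8   0   0
 64   4   0   0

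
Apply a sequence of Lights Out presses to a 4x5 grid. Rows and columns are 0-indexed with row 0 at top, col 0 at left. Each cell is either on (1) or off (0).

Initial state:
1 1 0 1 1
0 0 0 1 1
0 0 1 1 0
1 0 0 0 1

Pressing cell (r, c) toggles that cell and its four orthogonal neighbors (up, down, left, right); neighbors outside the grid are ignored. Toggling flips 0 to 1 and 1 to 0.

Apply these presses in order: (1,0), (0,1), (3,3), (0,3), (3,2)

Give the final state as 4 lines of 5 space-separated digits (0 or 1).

After press 1 at (1,0):
0 1 0 1 1
1 1 0 1 1
1 0 1 1 0
1 0 0 0 1

After press 2 at (0,1):
1 0 1 1 1
1 0 0 1 1
1 0 1 1 0
1 0 0 0 1

After press 3 at (3,3):
1 0 1 1 1
1 0 0 1 1
1 0 1 0 0
1 0 1 1 0

After press 4 at (0,3):
1 0 0 0 0
1 0 0 0 1
1 0 1 0 0
1 0 1 1 0

After press 5 at (3,2):
1 0 0 0 0
1 0 0 0 1
1 0 0 0 0
1 1 0 0 0

Answer: 1 0 0 0 0
1 0 0 0 1
1 0 0 0 0
1 1 0 0 0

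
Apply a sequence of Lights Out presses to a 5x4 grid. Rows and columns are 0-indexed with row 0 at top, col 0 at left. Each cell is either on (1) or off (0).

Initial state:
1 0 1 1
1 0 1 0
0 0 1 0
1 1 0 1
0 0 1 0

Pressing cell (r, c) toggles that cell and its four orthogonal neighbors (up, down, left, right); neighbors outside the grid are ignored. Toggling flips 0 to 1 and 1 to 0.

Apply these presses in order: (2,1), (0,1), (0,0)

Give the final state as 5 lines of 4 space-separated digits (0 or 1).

Answer: 1 0 0 1
0 0 1 0
1 1 0 0
1 0 0 1
0 0 1 0

Derivation:
After press 1 at (2,1):
1 0 1 1
1 1 1 0
1 1 0 0
1 0 0 1
0 0 1 0

After press 2 at (0,1):
0 1 0 1
1 0 1 0
1 1 0 0
1 0 0 1
0 0 1 0

After press 3 at (0,0):
1 0 0 1
0 0 1 0
1 1 0 0
1 0 0 1
0 0 1 0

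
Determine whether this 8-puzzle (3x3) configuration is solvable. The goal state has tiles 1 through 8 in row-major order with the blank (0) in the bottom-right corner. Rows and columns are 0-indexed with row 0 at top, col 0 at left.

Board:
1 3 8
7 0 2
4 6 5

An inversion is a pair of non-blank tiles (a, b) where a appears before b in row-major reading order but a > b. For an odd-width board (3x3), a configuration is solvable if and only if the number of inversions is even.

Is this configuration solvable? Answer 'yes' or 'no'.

Inversions (pairs i<j in row-major order where tile[i] > tile[j] > 0): 11
11 is odd, so the puzzle is not solvable.

Answer: no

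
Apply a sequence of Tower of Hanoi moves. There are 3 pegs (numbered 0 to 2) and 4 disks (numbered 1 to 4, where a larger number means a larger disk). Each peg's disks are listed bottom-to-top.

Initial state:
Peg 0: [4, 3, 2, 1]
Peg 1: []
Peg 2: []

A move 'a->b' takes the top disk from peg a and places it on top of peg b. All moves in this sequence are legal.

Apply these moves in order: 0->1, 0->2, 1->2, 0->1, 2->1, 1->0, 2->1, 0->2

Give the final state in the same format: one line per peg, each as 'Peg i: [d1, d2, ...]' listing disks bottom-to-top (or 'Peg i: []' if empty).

After move 1 (0->1):
Peg 0: [4, 3, 2]
Peg 1: [1]
Peg 2: []

After move 2 (0->2):
Peg 0: [4, 3]
Peg 1: [1]
Peg 2: [2]

After move 3 (1->2):
Peg 0: [4, 3]
Peg 1: []
Peg 2: [2, 1]

After move 4 (0->1):
Peg 0: [4]
Peg 1: [3]
Peg 2: [2, 1]

After move 5 (2->1):
Peg 0: [4]
Peg 1: [3, 1]
Peg 2: [2]

After move 6 (1->0):
Peg 0: [4, 1]
Peg 1: [3]
Peg 2: [2]

After move 7 (2->1):
Peg 0: [4, 1]
Peg 1: [3, 2]
Peg 2: []

After move 8 (0->2):
Peg 0: [4]
Peg 1: [3, 2]
Peg 2: [1]

Answer: Peg 0: [4]
Peg 1: [3, 2]
Peg 2: [1]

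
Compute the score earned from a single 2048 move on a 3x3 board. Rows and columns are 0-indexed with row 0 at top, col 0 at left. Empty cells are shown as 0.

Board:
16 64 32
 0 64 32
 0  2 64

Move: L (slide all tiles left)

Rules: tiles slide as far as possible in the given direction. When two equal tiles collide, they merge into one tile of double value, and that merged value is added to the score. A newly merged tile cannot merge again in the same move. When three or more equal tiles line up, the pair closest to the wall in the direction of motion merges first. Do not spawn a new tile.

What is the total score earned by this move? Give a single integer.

Answer: 0

Derivation:
Slide left:
row 0: [16, 64, 32] -> [16, 64, 32]  score +0 (running 0)
row 1: [0, 64, 32] -> [64, 32, 0]  score +0 (running 0)
row 2: [0, 2, 64] -> [2, 64, 0]  score +0 (running 0)
Board after move:
16 64 32
64 32  0
 2 64  0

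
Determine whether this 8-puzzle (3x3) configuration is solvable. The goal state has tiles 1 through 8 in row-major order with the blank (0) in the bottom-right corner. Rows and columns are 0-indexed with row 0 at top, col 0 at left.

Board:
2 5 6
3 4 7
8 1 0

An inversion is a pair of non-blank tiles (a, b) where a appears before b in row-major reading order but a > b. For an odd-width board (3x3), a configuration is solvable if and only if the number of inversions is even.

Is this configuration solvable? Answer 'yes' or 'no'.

Inversions (pairs i<j in row-major order where tile[i] > tile[j] > 0): 11
11 is odd, so the puzzle is not solvable.

Answer: no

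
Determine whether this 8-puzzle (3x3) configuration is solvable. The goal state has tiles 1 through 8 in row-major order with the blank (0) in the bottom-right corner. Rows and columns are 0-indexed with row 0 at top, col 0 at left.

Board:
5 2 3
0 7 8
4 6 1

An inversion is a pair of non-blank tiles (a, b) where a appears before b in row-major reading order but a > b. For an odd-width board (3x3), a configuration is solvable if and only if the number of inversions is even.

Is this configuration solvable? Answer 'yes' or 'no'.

Inversions (pairs i<j in row-major order where tile[i] > tile[j] > 0): 14
14 is even, so the puzzle is solvable.

Answer: yes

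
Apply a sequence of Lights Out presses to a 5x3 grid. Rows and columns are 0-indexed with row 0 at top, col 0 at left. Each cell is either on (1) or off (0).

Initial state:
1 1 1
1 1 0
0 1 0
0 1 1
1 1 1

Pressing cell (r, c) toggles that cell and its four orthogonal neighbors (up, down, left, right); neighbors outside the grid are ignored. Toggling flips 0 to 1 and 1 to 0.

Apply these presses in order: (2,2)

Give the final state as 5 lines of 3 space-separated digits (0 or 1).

After press 1 at (2,2):
1 1 1
1 1 1
0 0 1
0 1 0
1 1 1

Answer: 1 1 1
1 1 1
0 0 1
0 1 0
1 1 1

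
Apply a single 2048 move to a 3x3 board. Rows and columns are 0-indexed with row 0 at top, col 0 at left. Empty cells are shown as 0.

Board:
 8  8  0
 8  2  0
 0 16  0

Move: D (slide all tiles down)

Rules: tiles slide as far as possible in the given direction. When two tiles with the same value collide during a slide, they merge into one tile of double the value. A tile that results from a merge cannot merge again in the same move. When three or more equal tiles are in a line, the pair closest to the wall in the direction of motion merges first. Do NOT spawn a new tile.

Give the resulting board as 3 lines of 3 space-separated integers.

Answer:  0  8  0
 0  2  0
16 16  0

Derivation:
Slide down:
col 0: [8, 8, 0] -> [0, 0, 16]
col 1: [8, 2, 16] -> [8, 2, 16]
col 2: [0, 0, 0] -> [0, 0, 0]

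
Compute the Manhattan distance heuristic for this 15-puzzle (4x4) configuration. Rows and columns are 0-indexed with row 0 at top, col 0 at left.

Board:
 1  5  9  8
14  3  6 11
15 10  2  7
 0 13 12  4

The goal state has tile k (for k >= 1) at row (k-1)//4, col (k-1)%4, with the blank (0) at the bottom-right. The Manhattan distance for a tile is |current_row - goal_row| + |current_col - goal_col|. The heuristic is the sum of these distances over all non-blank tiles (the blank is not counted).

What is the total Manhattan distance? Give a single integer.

Tile 1: (0,0)->(0,0) = 0
Tile 5: (0,1)->(1,0) = 2
Tile 9: (0,2)->(2,0) = 4
Tile 8: (0,3)->(1,3) = 1
Tile 14: (1,0)->(3,1) = 3
Tile 3: (1,1)->(0,2) = 2
Tile 6: (1,2)->(1,1) = 1
Tile 11: (1,3)->(2,2) = 2
Tile 15: (2,0)->(3,2) = 3
Tile 10: (2,1)->(2,1) = 0
Tile 2: (2,2)->(0,1) = 3
Tile 7: (2,3)->(1,2) = 2
Tile 13: (3,1)->(3,0) = 1
Tile 12: (3,2)->(2,3) = 2
Tile 4: (3,3)->(0,3) = 3
Sum: 0 + 2 + 4 + 1 + 3 + 2 + 1 + 2 + 3 + 0 + 3 + 2 + 1 + 2 + 3 = 29

Answer: 29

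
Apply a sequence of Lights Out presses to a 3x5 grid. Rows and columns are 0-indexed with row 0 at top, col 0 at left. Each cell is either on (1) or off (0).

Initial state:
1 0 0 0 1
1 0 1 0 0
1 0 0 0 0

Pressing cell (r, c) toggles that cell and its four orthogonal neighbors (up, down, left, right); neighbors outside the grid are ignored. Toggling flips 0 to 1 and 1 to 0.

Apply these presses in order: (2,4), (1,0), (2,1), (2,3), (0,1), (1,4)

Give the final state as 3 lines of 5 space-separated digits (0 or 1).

Answer: 1 1 1 0 0
0 1 1 0 0
1 1 0 0 1

Derivation:
After press 1 at (2,4):
1 0 0 0 1
1 0 1 0 1
1 0 0 1 1

After press 2 at (1,0):
0 0 0 0 1
0 1 1 0 1
0 0 0 1 1

After press 3 at (2,1):
0 0 0 0 1
0 0 1 0 1
1 1 1 1 1

After press 4 at (2,3):
0 0 0 0 1
0 0 1 1 1
1 1 0 0 0

After press 5 at (0,1):
1 1 1 0 1
0 1 1 1 1
1 1 0 0 0

After press 6 at (1,4):
1 1 1 0 0
0 1 1 0 0
1 1 0 0 1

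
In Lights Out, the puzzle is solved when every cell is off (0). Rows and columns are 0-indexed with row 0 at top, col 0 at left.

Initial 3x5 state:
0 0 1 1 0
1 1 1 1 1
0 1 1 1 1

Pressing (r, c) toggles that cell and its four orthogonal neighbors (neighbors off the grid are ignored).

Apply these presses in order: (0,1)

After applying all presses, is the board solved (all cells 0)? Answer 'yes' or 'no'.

After press 1 at (0,1):
1 1 0 1 0
1 0 1 1 1
0 1 1 1 1

Lights still on: 11

Answer: no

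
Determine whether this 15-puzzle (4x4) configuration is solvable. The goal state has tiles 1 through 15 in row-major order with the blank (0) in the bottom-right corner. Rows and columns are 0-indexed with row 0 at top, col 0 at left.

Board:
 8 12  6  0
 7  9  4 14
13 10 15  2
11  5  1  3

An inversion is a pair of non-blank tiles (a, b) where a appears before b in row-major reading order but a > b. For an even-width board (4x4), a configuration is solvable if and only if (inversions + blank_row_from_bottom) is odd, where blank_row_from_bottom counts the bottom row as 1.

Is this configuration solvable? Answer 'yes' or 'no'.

Inversions: 63
Blank is in row 0 (0-indexed from top), which is row 4 counting from the bottom (bottom = 1).
63 + 4 = 67, which is odd, so the puzzle is solvable.

Answer: yes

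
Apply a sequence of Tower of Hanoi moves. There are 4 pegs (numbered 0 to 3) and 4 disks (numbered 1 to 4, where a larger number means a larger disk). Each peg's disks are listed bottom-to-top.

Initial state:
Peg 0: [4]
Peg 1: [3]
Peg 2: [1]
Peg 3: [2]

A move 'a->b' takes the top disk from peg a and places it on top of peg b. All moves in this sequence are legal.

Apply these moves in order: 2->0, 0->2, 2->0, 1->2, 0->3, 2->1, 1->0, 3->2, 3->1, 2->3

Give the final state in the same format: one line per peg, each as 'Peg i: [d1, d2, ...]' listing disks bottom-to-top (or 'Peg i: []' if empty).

After move 1 (2->0):
Peg 0: [4, 1]
Peg 1: [3]
Peg 2: []
Peg 3: [2]

After move 2 (0->2):
Peg 0: [4]
Peg 1: [3]
Peg 2: [1]
Peg 3: [2]

After move 3 (2->0):
Peg 0: [4, 1]
Peg 1: [3]
Peg 2: []
Peg 3: [2]

After move 4 (1->2):
Peg 0: [4, 1]
Peg 1: []
Peg 2: [3]
Peg 3: [2]

After move 5 (0->3):
Peg 0: [4]
Peg 1: []
Peg 2: [3]
Peg 3: [2, 1]

After move 6 (2->1):
Peg 0: [4]
Peg 1: [3]
Peg 2: []
Peg 3: [2, 1]

After move 7 (1->0):
Peg 0: [4, 3]
Peg 1: []
Peg 2: []
Peg 3: [2, 1]

After move 8 (3->2):
Peg 0: [4, 3]
Peg 1: []
Peg 2: [1]
Peg 3: [2]

After move 9 (3->1):
Peg 0: [4, 3]
Peg 1: [2]
Peg 2: [1]
Peg 3: []

After move 10 (2->3):
Peg 0: [4, 3]
Peg 1: [2]
Peg 2: []
Peg 3: [1]

Answer: Peg 0: [4, 3]
Peg 1: [2]
Peg 2: []
Peg 3: [1]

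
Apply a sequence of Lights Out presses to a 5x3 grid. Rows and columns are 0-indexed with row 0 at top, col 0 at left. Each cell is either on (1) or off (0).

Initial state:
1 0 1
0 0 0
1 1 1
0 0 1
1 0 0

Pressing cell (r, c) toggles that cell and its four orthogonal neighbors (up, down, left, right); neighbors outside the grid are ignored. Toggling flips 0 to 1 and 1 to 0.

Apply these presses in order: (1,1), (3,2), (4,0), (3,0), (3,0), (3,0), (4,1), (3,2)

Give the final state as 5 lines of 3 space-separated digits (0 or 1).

After press 1 at (1,1):
1 1 1
1 1 1
1 0 1
0 0 1
1 0 0

After press 2 at (3,2):
1 1 1
1 1 1
1 0 0
0 1 0
1 0 1

After press 3 at (4,0):
1 1 1
1 1 1
1 0 0
1 1 0
0 1 1

After press 4 at (3,0):
1 1 1
1 1 1
0 0 0
0 0 0
1 1 1

After press 5 at (3,0):
1 1 1
1 1 1
1 0 0
1 1 0
0 1 1

After press 6 at (3,0):
1 1 1
1 1 1
0 0 0
0 0 0
1 1 1

After press 7 at (4,1):
1 1 1
1 1 1
0 0 0
0 1 0
0 0 0

After press 8 at (3,2):
1 1 1
1 1 1
0 0 1
0 0 1
0 0 1

Answer: 1 1 1
1 1 1
0 0 1
0 0 1
0 0 1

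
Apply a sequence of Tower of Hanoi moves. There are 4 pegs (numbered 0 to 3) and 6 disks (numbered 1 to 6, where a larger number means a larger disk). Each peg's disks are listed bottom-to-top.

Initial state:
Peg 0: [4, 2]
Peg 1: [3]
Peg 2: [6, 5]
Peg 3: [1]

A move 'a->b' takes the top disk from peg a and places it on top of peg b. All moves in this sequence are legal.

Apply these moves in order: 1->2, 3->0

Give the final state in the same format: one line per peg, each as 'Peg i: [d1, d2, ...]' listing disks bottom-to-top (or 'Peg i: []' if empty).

After move 1 (1->2):
Peg 0: [4, 2]
Peg 1: []
Peg 2: [6, 5, 3]
Peg 3: [1]

After move 2 (3->0):
Peg 0: [4, 2, 1]
Peg 1: []
Peg 2: [6, 5, 3]
Peg 3: []

Answer: Peg 0: [4, 2, 1]
Peg 1: []
Peg 2: [6, 5, 3]
Peg 3: []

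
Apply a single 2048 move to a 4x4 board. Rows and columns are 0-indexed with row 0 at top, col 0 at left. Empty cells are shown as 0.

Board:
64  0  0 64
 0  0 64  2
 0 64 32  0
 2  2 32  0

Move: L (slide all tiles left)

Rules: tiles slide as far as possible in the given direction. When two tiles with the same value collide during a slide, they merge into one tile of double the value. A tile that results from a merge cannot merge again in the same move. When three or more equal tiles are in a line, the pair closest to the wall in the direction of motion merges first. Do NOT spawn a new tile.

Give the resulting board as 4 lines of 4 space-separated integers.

Answer: 128   0   0   0
 64   2   0   0
 64  32   0   0
  4  32   0   0

Derivation:
Slide left:
row 0: [64, 0, 0, 64] -> [128, 0, 0, 0]
row 1: [0, 0, 64, 2] -> [64, 2, 0, 0]
row 2: [0, 64, 32, 0] -> [64, 32, 0, 0]
row 3: [2, 2, 32, 0] -> [4, 32, 0, 0]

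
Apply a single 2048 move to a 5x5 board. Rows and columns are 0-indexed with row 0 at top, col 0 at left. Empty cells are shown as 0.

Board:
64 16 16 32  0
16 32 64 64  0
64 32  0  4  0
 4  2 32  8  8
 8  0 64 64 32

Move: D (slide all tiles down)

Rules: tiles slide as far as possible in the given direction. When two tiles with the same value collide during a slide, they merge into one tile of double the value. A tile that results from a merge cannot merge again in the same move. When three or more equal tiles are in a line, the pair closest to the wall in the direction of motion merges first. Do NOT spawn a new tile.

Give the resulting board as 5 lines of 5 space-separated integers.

Slide down:
col 0: [64, 16, 64, 4, 8] -> [64, 16, 64, 4, 8]
col 1: [16, 32, 32, 2, 0] -> [0, 0, 16, 64, 2]
col 2: [16, 64, 0, 32, 64] -> [0, 16, 64, 32, 64]
col 3: [32, 64, 4, 8, 64] -> [32, 64, 4, 8, 64]
col 4: [0, 0, 0, 8, 32] -> [0, 0, 0, 8, 32]

Answer: 64  0  0 32  0
16  0 16 64  0
64 16 64  4  0
 4 64 32  8  8
 8  2 64 64 32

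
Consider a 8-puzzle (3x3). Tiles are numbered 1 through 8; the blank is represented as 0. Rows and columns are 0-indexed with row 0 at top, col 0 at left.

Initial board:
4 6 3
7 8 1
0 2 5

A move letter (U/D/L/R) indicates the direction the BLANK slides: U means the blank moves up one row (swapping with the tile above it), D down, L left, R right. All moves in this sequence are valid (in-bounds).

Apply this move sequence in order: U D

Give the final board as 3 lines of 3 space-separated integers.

After move 1 (U):
4 6 3
0 8 1
7 2 5

After move 2 (D):
4 6 3
7 8 1
0 2 5

Answer: 4 6 3
7 8 1
0 2 5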